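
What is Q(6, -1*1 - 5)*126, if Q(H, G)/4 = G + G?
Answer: -6048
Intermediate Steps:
Q(H, G) = 8*G (Q(H, G) = 4*(G + G) = 4*(2*G) = 8*G)
Q(6, -1*1 - 5)*126 = (8*(-1*1 - 5))*126 = (8*(-1 - 5))*126 = (8*(-6))*126 = -48*126 = -6048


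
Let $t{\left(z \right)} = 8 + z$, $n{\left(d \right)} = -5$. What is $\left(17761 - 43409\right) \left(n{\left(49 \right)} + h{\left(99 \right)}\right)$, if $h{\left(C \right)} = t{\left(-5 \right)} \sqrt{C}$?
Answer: $128240 - 230832 \sqrt{11} \approx -6.3734 \cdot 10^{5}$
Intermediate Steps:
$h{\left(C \right)} = 3 \sqrt{C}$ ($h{\left(C \right)} = \left(8 - 5\right) \sqrt{C} = 3 \sqrt{C}$)
$\left(17761 - 43409\right) \left(n{\left(49 \right)} + h{\left(99 \right)}\right) = \left(17761 - 43409\right) \left(-5 + 3 \sqrt{99}\right) = - 25648 \left(-5 + 3 \cdot 3 \sqrt{11}\right) = - 25648 \left(-5 + 9 \sqrt{11}\right) = 128240 - 230832 \sqrt{11}$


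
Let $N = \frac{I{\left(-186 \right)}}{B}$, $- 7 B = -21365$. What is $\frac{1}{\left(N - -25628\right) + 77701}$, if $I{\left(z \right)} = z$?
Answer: $\frac{21365}{2207622783} \approx 9.6778 \cdot 10^{-6}$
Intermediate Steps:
$B = \frac{21365}{7}$ ($B = \left(- \frac{1}{7}\right) \left(-21365\right) = \frac{21365}{7} \approx 3052.1$)
$N = - \frac{1302}{21365}$ ($N = - \frac{186}{\frac{21365}{7}} = \left(-186\right) \frac{7}{21365} = - \frac{1302}{21365} \approx -0.060941$)
$\frac{1}{\left(N - -25628\right) + 77701} = \frac{1}{\left(- \frac{1302}{21365} - -25628\right) + 77701} = \frac{1}{\left(- \frac{1302}{21365} + 25628\right) + 77701} = \frac{1}{\frac{547540918}{21365} + 77701} = \frac{1}{\frac{2207622783}{21365}} = \frac{21365}{2207622783}$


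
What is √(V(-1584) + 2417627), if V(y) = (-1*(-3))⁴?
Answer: 2*√604427 ≈ 1554.9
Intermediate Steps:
V(y) = 81 (V(y) = 3⁴ = 81)
√(V(-1584) + 2417627) = √(81 + 2417627) = √2417708 = 2*√604427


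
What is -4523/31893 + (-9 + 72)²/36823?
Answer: -39967112/1174395939 ≈ -0.034032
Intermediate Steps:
-4523/31893 + (-9 + 72)²/36823 = -4523*1/31893 + 63²*(1/36823) = -4523/31893 + 3969*(1/36823) = -4523/31893 + 3969/36823 = -39967112/1174395939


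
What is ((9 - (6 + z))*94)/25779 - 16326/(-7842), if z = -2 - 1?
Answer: 23627269/11231051 ≈ 2.1037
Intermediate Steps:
z = -3
((9 - (6 + z))*94)/25779 - 16326/(-7842) = ((9 - (6 - 3))*94)/25779 - 16326/(-7842) = ((9 - 1*3)*94)*(1/25779) - 16326*(-1/7842) = ((9 - 3)*94)*(1/25779) + 2721/1307 = (6*94)*(1/25779) + 2721/1307 = 564*(1/25779) + 2721/1307 = 188/8593 + 2721/1307 = 23627269/11231051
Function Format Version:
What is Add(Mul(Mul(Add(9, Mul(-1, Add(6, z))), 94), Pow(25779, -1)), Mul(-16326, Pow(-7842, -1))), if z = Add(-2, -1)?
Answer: Rational(23627269, 11231051) ≈ 2.1037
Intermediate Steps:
z = -3
Add(Mul(Mul(Add(9, Mul(-1, Add(6, z))), 94), Pow(25779, -1)), Mul(-16326, Pow(-7842, -1))) = Add(Mul(Mul(Add(9, Mul(-1, Add(6, -3))), 94), Pow(25779, -1)), Mul(-16326, Pow(-7842, -1))) = Add(Mul(Mul(Add(9, Mul(-1, 3)), 94), Rational(1, 25779)), Mul(-16326, Rational(-1, 7842))) = Add(Mul(Mul(Add(9, -3), 94), Rational(1, 25779)), Rational(2721, 1307)) = Add(Mul(Mul(6, 94), Rational(1, 25779)), Rational(2721, 1307)) = Add(Mul(564, Rational(1, 25779)), Rational(2721, 1307)) = Add(Rational(188, 8593), Rational(2721, 1307)) = Rational(23627269, 11231051)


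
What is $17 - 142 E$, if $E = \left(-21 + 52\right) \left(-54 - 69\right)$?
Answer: $541463$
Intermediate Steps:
$E = -3813$ ($E = 31 \left(-123\right) = -3813$)
$17 - 142 E = 17 - -541446 = 17 + 541446 = 541463$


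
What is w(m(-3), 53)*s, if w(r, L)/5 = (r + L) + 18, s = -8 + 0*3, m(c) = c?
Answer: -2720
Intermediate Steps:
s = -8 (s = -8 + 0 = -8)
w(r, L) = 90 + 5*L + 5*r (w(r, L) = 5*((r + L) + 18) = 5*((L + r) + 18) = 5*(18 + L + r) = 90 + 5*L + 5*r)
w(m(-3), 53)*s = (90 + 5*53 + 5*(-3))*(-8) = (90 + 265 - 15)*(-8) = 340*(-8) = -2720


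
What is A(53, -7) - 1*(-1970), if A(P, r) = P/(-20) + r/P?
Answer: 2085251/1060 ≈ 1967.2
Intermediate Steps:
A(P, r) = -P/20 + r/P (A(P, r) = P*(-1/20) + r/P = -P/20 + r/P)
A(53, -7) - 1*(-1970) = (-1/20*53 - 7/53) - 1*(-1970) = (-53/20 - 7*1/53) + 1970 = (-53/20 - 7/53) + 1970 = -2949/1060 + 1970 = 2085251/1060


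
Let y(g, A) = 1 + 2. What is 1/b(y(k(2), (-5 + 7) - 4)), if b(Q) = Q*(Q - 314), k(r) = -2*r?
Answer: -1/933 ≈ -0.0010718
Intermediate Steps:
y(g, A) = 3
b(Q) = Q*(-314 + Q)
1/b(y(k(2), (-5 + 7) - 4)) = 1/(3*(-314 + 3)) = 1/(3*(-311)) = 1/(-933) = -1/933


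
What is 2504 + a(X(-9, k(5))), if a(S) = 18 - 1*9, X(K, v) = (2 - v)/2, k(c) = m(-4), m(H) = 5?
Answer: 2513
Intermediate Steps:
k(c) = 5
X(K, v) = 1 - v/2 (X(K, v) = (2 - v)*(½) = 1 - v/2)
a(S) = 9 (a(S) = 18 - 9 = 9)
2504 + a(X(-9, k(5))) = 2504 + 9 = 2513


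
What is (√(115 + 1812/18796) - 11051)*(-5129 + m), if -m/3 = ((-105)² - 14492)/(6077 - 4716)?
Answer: 77027326568/1361 - 6970168*√2541397762/6395339 ≈ 5.6541e+7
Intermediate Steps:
m = 10401/1361 (m = -3*((-105)² - 14492)/(6077 - 4716) = -3*(11025 - 14492)/1361 = -(-10401)/1361 = -3*(-3467/1361) = 10401/1361 ≈ 7.6422)
(√(115 + 1812/18796) - 11051)*(-5129 + m) = (√(115 + 1812/18796) - 11051)*(-5129 + 10401/1361) = (√(115 + 1812*(1/18796)) - 11051)*(-6970168/1361) = (√(115 + 453/4699) - 11051)*(-6970168/1361) = (√(540838/4699) - 11051)*(-6970168/1361) = (√2541397762/4699 - 11051)*(-6970168/1361) = (-11051 + √2541397762/4699)*(-6970168/1361) = 77027326568/1361 - 6970168*√2541397762/6395339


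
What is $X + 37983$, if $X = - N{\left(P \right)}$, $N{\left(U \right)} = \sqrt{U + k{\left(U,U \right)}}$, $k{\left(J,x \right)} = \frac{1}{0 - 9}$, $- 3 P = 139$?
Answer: $37983 - \frac{i \sqrt{418}}{3} \approx 37983.0 - 6.815 i$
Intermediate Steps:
$P = - \frac{139}{3}$ ($P = \left(- \frac{1}{3}\right) 139 = - \frac{139}{3} \approx -46.333$)
$k{\left(J,x \right)} = - \frac{1}{9}$ ($k{\left(J,x \right)} = \frac{1}{-9} = - \frac{1}{9}$)
$N{\left(U \right)} = \sqrt{- \frac{1}{9} + U}$ ($N{\left(U \right)} = \sqrt{U - \frac{1}{9}} = \sqrt{- \frac{1}{9} + U}$)
$X = - \frac{i \sqrt{418}}{3}$ ($X = - \frac{\sqrt{-1 + 9 \left(- \frac{139}{3}\right)}}{3} = - \frac{\sqrt{-1 - 417}}{3} = - \frac{\sqrt{-418}}{3} = - \frac{i \sqrt{418}}{3} \approx - 6.815 i$)
$X + 37983 = - \frac{i \sqrt{418}}{3} + 37983 = 37983 - \frac{i \sqrt{418}}{3}$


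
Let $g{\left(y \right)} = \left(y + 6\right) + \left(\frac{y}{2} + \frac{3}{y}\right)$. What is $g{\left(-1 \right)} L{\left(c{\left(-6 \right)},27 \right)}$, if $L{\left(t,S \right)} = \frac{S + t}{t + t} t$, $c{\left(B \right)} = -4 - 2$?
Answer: $\frac{63}{4} \approx 15.75$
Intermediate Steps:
$c{\left(B \right)} = -6$ ($c{\left(B \right)} = -4 - 2 = -6$)
$L{\left(t,S \right)} = \frac{S}{2} + \frac{t}{2}$ ($L{\left(t,S \right)} = \frac{S + t}{2 t} t = \frac{S}{2} + \frac{t}{2}$)
$g{\left(y \right)} = 6 + \frac{3}{y} + \frac{3 y}{2}$ ($g{\left(y \right)} = \left(6 + y\right) + \left(y \frac{1}{2} + \frac{3}{y}\right) = \left(6 + y\right) + \left(\frac{y}{2} + \frac{3}{y}\right) = 6 + \frac{3}{y} + \frac{3 y}{2}$)
$g{\left(-1 \right)} L{\left(c{\left(-6 \right)},27 \right)} = \left(6 + \frac{3}{-1} + \frac{3}{2} \left(-1\right)\right) \left(\frac{1}{2} \cdot 27 + \frac{1}{2} \left(-6\right)\right) = \left(6 + 3 \left(-1\right) - \frac{3}{2}\right) \left(\frac{27}{2} - 3\right) = \left(6 - 3 - \frac{3}{2}\right) \frac{21}{2} = \frac{3}{2} \cdot \frac{21}{2} = \frac{63}{4}$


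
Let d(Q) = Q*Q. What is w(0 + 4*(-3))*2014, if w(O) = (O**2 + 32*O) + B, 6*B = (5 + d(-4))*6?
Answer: -441066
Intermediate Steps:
d(Q) = Q**2
B = 21 (B = ((5 + (-4)**2)*6)/6 = ((5 + 16)*6)/6 = (21*6)/6 = (1/6)*126 = 21)
w(O) = 21 + O**2 + 32*O (w(O) = (O**2 + 32*O) + 21 = 21 + O**2 + 32*O)
w(0 + 4*(-3))*2014 = (21 + (0 + 4*(-3))**2 + 32*(0 + 4*(-3)))*2014 = (21 + (0 - 12)**2 + 32*(0 - 12))*2014 = (21 + (-12)**2 + 32*(-12))*2014 = (21 + 144 - 384)*2014 = -219*2014 = -441066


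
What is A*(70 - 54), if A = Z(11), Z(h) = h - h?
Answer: 0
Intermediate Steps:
Z(h) = 0
A = 0
A*(70 - 54) = 0*(70 - 54) = 0*16 = 0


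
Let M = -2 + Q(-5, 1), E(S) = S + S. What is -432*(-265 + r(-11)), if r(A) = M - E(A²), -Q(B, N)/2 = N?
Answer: 220752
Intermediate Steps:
Q(B, N) = -2*N
E(S) = 2*S
M = -4 (M = -2 - 2*1 = -2 - 2 = -4)
r(A) = -4 - 2*A²
-432*(-265 + r(-11)) = -432*(-265 + (-4 - 2*(-11)²)) = -432*(-265 + (-4 - 2*121)) = -432*(-265 + (-4 - 242)) = -432*(-265 - 246) = -432*(-511) = 220752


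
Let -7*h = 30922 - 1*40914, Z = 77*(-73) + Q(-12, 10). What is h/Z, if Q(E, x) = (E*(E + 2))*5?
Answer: -9992/35147 ≈ -0.28429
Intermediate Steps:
Q(E, x) = 5*E*(2 + E) (Q(E, x) = (E*(2 + E))*5 = 5*E*(2 + E))
Z = -5021 (Z = 77*(-73) + 5*(-12)*(2 - 12) = -5621 + 5*(-12)*(-10) = -5621 + 600 = -5021)
h = 9992/7 (h = -(30922 - 1*40914)/7 = -(30922 - 40914)/7 = -⅐*(-9992) = 9992/7 ≈ 1427.4)
h/Z = (9992/7)/(-5021) = (9992/7)*(-1/5021) = -9992/35147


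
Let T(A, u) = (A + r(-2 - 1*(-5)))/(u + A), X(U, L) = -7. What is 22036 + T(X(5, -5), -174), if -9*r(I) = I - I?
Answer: 3988523/181 ≈ 22036.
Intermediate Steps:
r(I) = 0 (r(I) = -(I - I)/9 = -⅑*0 = 0)
T(A, u) = A/(A + u) (T(A, u) = (A + 0)/(u + A) = A/(A + u))
22036 + T(X(5, -5), -174) = 22036 - 7/(-7 - 174) = 22036 - 7/(-181) = 22036 - 7*(-1/181) = 22036 + 7/181 = 3988523/181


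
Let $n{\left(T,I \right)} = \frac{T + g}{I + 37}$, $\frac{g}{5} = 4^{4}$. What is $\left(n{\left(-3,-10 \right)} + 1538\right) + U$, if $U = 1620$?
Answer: $\frac{86543}{27} \approx 3205.3$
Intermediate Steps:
$g = 1280$ ($g = 5 \cdot 4^{4} = 5 \cdot 256 = 1280$)
$n{\left(T,I \right)} = \frac{1280 + T}{37 + I}$ ($n{\left(T,I \right)} = \frac{T + 1280}{I + 37} = \frac{1280 + T}{37 + I}$)
$\left(n{\left(-3,-10 \right)} + 1538\right) + U = \left(\frac{1280 - 3}{37 - 10} + 1538\right) + 1620 = \left(\frac{1}{27} \cdot 1277 + 1538\right) + 1620 = \left(\frac{1277}{27} + 1538\right) + 1620 = \frac{42803}{27} + 1620 = \frac{86543}{27}$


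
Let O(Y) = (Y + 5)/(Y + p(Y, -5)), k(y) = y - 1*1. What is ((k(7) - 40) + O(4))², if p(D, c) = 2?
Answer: 4225/4 ≈ 1056.3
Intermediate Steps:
k(y) = -1 + y (k(y) = y - 1 = -1 + y)
O(Y) = (5 + Y)/(2 + Y) (O(Y) = (Y + 5)/(Y + 2) = (5 + Y)/(2 + Y))
((k(7) - 40) + O(4))² = (((-1 + 7) - 40) + (5 + 4)/(2 + 4))² = ((6 - 40) + 9/6)² = (-34 + (⅙)*9)² = (-34 + 3/2)² = (-65/2)² = 4225/4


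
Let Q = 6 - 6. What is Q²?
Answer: 0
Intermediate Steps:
Q = 0
Q² = 0² = 0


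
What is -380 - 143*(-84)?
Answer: 11632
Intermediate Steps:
-380 - 143*(-84) = -380 + 12012 = 11632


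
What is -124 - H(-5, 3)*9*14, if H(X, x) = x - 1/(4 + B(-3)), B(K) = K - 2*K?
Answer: -484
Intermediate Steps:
B(K) = -K
H(X, x) = -⅐ + x (H(X, x) = x - 1/(4 - 1*(-3)) = x - 1/(4 + 3) = x - 1/7 = x - 1*⅐ = x - ⅐ = -⅐ + x)
-124 - H(-5, 3)*9*14 = -124 - (-⅐ + 3)*9*14 = -124 - (20/7)*9*14 = -124 - 180*14/7 = -124 - 1*360 = -124 - 360 = -484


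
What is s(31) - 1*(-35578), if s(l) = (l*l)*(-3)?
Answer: 32695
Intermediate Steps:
s(l) = -3*l² (s(l) = l²*(-3) = -3*l²)
s(31) - 1*(-35578) = -3*31² - 1*(-35578) = -3*961 + 35578 = -2883 + 35578 = 32695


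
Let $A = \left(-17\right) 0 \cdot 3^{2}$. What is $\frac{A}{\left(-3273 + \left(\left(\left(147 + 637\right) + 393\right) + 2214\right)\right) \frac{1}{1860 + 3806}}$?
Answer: $0$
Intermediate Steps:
$A = 0$ ($A = 0 \cdot 9 = 0$)
$\frac{A}{\left(-3273 + \left(\left(\left(147 + 637\right) + 393\right) + 2214\right)\right) \frac{1}{1860 + 3806}} = \frac{0}{\left(-3273 + \left(\left(\left(147 + 637\right) + 393\right) + 2214\right)\right) \frac{1}{1860 + 3806}} = \frac{0}{\left(-3273 + \left(\left(784 + 393\right) + 2214\right)\right) \frac{1}{5666}} = \frac{0}{\left(-3273 + \left(1177 + 2214\right)\right) \frac{1}{5666}} = \frac{0}{\left(-3273 + 3391\right) \frac{1}{5666}} = \frac{0}{118 \cdot \frac{1}{5666}} = \frac{0}{\frac{59}{2833}} = 0 \cdot \frac{2833}{59} = 0$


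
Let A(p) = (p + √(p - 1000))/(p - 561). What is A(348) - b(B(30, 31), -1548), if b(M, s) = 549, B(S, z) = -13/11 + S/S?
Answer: -39095/71 - 2*I*√163/213 ≈ -550.63 - 0.11988*I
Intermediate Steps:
B(S, z) = -2/11 (B(S, z) = -13*1/11 + 1 = -13/11 + 1 = -2/11)
A(p) = (p + √(-1000 + p))/(-561 + p)
A(348) - b(B(30, 31), -1548) = (348 + √(-1000 + 348))/(-561 + 348) - 1*549 = (348 + √(-652))/(-213) - 549 = -(348 + 2*I*√163)/213 - 549 = (-116/71 - 2*I*√163/213) - 549 = -39095/71 - 2*I*√163/213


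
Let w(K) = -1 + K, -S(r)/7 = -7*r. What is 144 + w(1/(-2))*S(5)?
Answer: -447/2 ≈ -223.50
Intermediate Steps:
S(r) = 49*r (S(r) = -(-49)*r = 49*r)
144 + w(1/(-2))*S(5) = 144 + (-1 + 1/(-2))*(49*5) = 144 + (-1 - 1/2)*245 = 144 - 3/2*245 = 144 - 735/2 = -447/2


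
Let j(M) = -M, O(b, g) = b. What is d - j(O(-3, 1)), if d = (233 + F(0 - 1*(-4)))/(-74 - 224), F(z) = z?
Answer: -1131/298 ≈ -3.7953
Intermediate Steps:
d = -237/298 (d = (233 + (0 - 1*(-4)))/(-74 - 224) = (233 + (0 + 4))/(-298) = (233 + 4)*(-1/298) = 237*(-1/298) = -237/298 ≈ -0.79530)
d - j(O(-3, 1)) = -237/298 - (-1)*(-3) = -237/298 - 1*3 = -237/298 - 3 = -1131/298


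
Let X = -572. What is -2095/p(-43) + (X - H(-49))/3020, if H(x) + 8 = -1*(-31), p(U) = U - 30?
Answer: 1256693/44092 ≈ 28.502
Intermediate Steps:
p(U) = -30 + U
H(x) = 23 (H(x) = -8 - 1*(-31) = -8 + 31 = 23)
-2095/p(-43) + (X - H(-49))/3020 = -2095/(-30 - 43) + (-572 - 1*23)/3020 = -2095/(-73) + (-572 - 23)*(1/3020) = -2095*(-1/73) - 595*1/3020 = 2095/73 - 119/604 = 1256693/44092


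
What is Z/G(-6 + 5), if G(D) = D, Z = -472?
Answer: 472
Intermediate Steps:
Z/G(-6 + 5) = -472/(-6 + 5) = -472/(-1) = -472*(-1) = 472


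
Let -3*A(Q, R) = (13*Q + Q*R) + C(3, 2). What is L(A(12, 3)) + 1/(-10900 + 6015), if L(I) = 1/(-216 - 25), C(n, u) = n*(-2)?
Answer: -5126/1177285 ≈ -0.0043541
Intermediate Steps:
C(n, u) = -2*n
A(Q, R) = 2 - 13*Q/3 - Q*R/3 (A(Q, R) = -((13*Q + Q*R) - 2*3)/3 = -((13*Q + Q*R) - 6)/3 = -(-6 + 13*Q + Q*R)/3 = 2 - 13*Q/3 - Q*R/3)
L(I) = -1/241 (L(I) = 1/(-241) = -1/241)
L(A(12, 3)) + 1/(-10900 + 6015) = -1/241 + 1/(-10900 + 6015) = -1/241 + 1/(-4885) = -1/241 - 1/4885 = -5126/1177285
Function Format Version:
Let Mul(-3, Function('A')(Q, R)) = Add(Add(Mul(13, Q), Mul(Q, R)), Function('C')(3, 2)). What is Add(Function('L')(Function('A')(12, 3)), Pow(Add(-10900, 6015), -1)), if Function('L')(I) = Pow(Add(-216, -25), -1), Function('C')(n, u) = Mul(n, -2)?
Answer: Rational(-5126, 1177285) ≈ -0.0043541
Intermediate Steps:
Function('C')(n, u) = Mul(-2, n)
Function('A')(Q, R) = Add(2, Mul(Rational(-13, 3), Q), Mul(Rational(-1, 3), Q, R)) (Function('A')(Q, R) = Mul(Rational(-1, 3), Add(Add(Mul(13, Q), Mul(Q, R)), Mul(-2, 3))) = Mul(Rational(-1, 3), Add(Add(Mul(13, Q), Mul(Q, R)), -6)) = Mul(Rational(-1, 3), Add(-6, Mul(13, Q), Mul(Q, R))) = Add(2, Mul(Rational(-13, 3), Q), Mul(Rational(-1, 3), Q, R)))
Function('L')(I) = Rational(-1, 241) (Function('L')(I) = Pow(-241, -1) = Rational(-1, 241))
Add(Function('L')(Function('A')(12, 3)), Pow(Add(-10900, 6015), -1)) = Add(Rational(-1, 241), Pow(Add(-10900, 6015), -1)) = Add(Rational(-1, 241), Pow(-4885, -1)) = Add(Rational(-1, 241), Rational(-1, 4885)) = Rational(-5126, 1177285)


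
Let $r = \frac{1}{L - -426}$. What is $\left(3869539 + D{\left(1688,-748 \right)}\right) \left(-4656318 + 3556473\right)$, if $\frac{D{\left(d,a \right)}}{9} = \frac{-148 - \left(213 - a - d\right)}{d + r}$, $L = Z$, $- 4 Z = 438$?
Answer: $- \frac{4547450963541418965}{1068506} \approx -4.2559 \cdot 10^{12}$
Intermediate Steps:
$Z = - \frac{219}{2}$ ($Z = \left(- \frac{1}{4}\right) 438 = - \frac{219}{2} \approx -109.5$)
$L = - \frac{219}{2} \approx -109.5$
$r = \frac{2}{633}$ ($r = \frac{1}{- \frac{219}{2} - -426} = \frac{1}{- \frac{219}{2} + 426} = \frac{1}{\frac{633}{2}} = \frac{2}{633} \approx 0.0031596$)
$D{\left(d,a \right)} = \frac{9 \left(-361 + a + d\right)}{\frac{2}{633} + d}$ ($D{\left(d,a \right)} = 9 \frac{-148 - \left(213 - a - d\right)}{d + \frac{2}{633}} = 9 \frac{-148 - \left(213 - a - d\right)}{\frac{2}{633} + d} = 9 \frac{-148 + \left(-213 + a + d\right)}{\frac{2}{633} + d} = 9 \frac{-361 + a + d}{\frac{2}{633} + d} = \frac{9 \left(-361 + a + d\right)}{\frac{2}{633} + d}$)
$\left(3869539 + D{\left(1688,-748 \right)}\right) \left(-4656318 + 3556473\right) = \left(3869539 + \frac{5697 \left(-361 - 748 + 1688\right)}{2 + 633 \cdot 1688}\right) \left(-4656318 + 3556473\right) = \left(3869539 + 5697 \frac{1}{2 + 1068504} \cdot 579\right) \left(-1099845\right) = \left(3869539 + 5697 \cdot \frac{1}{1068506} \cdot 579\right) \left(-1099845\right) = \left(3869539 + \frac{3298563}{1068506}\right) \left(-1099845\right) = \frac{4134628937297}{1068506} \left(-1099845\right) = - \frac{4547450963541418965}{1068506}$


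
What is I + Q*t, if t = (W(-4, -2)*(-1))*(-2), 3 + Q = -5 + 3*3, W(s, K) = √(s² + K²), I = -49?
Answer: -49 + 4*√5 ≈ -40.056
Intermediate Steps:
W(s, K) = √(K² + s²)
Q = 1 (Q = -3 + (-5 + 3*3) = -3 + (-5 + 9) = -3 + 4 = 1)
t = 4*√5 (t = (√((-2)² + (-4)²)*(-1))*(-2) = (√(4 + 16)*(-1))*(-2) = (√20*(-1))*(-2) = ((2*√5)*(-1))*(-2) = -2*√5*(-2) = 4*√5 ≈ 8.9443)
I + Q*t = -49 + 1*(4*√5) = -49 + 4*√5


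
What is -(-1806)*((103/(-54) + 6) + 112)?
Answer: 1886969/9 ≈ 2.0966e+5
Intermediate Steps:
-(-1806)*((103/(-54) + 6) + 112) = -(-1806)*((103*(-1/54) + 6) + 112) = -(-1806)*((-103/54 + 6) + 112) = -(-1806)*(221/54 + 112) = -(-1806)*6269/54 = -1*(-1886969/9) = 1886969/9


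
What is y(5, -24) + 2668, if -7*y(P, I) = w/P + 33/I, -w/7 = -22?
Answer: 745863/280 ≈ 2663.8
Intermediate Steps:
w = 154 (w = -7*(-22) = 154)
y(P, I) = -22/P - 33/(7*I) (y(P, I) = -(154/P + 33/I)/7 = -(33/I + 154/P)/7 = -22/P - 33/(7*I))
y(5, -24) + 2668 = (-22/5 - 33/7/(-24)) + 2668 = (-22*1/5 - 33/7*(-1/24)) + 2668 = (-22/5 + 11/56) + 2668 = -1177/280 + 2668 = 745863/280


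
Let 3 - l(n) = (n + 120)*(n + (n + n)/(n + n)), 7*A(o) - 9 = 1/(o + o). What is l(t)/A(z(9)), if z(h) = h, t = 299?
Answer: -15837822/163 ≈ -97165.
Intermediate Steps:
A(o) = 9/7 + 1/(14*o) (A(o) = 9/7 + 1/(7*(o + o)) = 9/7 + 1/(7*((2*o))) = 9/7 + (1/(2*o))/7 = 9/7 + 1/(14*o))
l(n) = 3 - (1 + n)*(120 + n) (l(n) = 3 - (n + 120)*(n + (n + n)/(n + n)) = 3 - (120 + n)*(n + (2*n)/((2*n))) = 3 - (120 + n)*(n + (2*n)*(1/(2*n))) = 3 - (120 + n)*(n + 1) = 3 - (120 + n)*(1 + n) = 3 - (1 + n)*(120 + n))
l(t)/A(z(9)) = (-117 - 1*299**2 - 121*299)/(((1/14)*(1 + 18*9)/9)) = (-117 - 1*89401 - 36179)/(((1/14)*(1/9)*(1 + 162))) = (-117 - 89401 - 36179)/(((1/14)*(1/9)*163)) = -125697/163/126 = -125697*126/163 = -15837822/163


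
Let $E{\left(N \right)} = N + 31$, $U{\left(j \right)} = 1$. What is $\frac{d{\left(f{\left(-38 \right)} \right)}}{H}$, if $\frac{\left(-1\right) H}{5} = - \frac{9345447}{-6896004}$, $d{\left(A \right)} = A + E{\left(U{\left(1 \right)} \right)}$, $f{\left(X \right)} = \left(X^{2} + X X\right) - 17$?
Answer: $- \frac{6673033204}{15575745} \approx -428.42$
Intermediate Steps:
$E{\left(N \right)} = 31 + N$
$f{\left(X \right)} = -17 + 2 X^{2}$ ($f{\left(X \right)} = \left(X^{2} + X^{2}\right) - 17 = 2 X^{2} - 17 = -17 + 2 X^{2}$)
$d{\left(A \right)} = 32 + A$ ($d{\left(A \right)} = A + \left(31 + 1\right) = A + 32 = 32 + A$)
$H = - \frac{15575745}{2298668}$ ($H = - 5 \left(- \frac{9345447}{-6896004}\right) = - 5 \left(\left(-9345447\right) \left(- \frac{1}{6896004}\right)\right) = \left(-5\right) \frac{3115149}{2298668} = - \frac{15575745}{2298668} \approx -6.776$)
$\frac{d{\left(f{\left(-38 \right)} \right)}}{H} = \frac{32 - \left(17 - 2 \left(-38\right)^{2}\right)}{- \frac{15575745}{2298668}} = \left(32 + \left(-17 + 2 \cdot 1444\right)\right) \left(- \frac{2298668}{15575745}\right) = \left(32 + \left(-17 + 2888\right)\right) \left(- \frac{2298668}{15575745}\right) = \left(32 + 2871\right) \left(- \frac{2298668}{15575745}\right) = 2903 \left(- \frac{2298668}{15575745}\right) = - \frac{6673033204}{15575745}$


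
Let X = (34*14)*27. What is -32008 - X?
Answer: -44860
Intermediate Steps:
X = 12852 (X = 476*27 = 12852)
-32008 - X = -32008 - 1*12852 = -32008 - 12852 = -44860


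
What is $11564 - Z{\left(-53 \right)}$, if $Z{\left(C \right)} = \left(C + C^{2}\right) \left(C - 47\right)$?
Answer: $287164$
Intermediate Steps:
$Z{\left(C \right)} = \left(-47 + C\right) \left(C + C^{2}\right)$ ($Z{\left(C \right)} = \left(C + C^{2}\right) \left(-47 + C\right) = \left(-47 + C\right) \left(C + C^{2}\right)$)
$11564 - Z{\left(-53 \right)} = 11564 - - 53 \left(-47 + \left(-53\right)^{2} - -2438\right) = 11564 - - 53 \left(-47 + 2809 + 2438\right) = 11564 - \left(-53\right) 5200 = 11564 - -275600 = 11564 + 275600 = 287164$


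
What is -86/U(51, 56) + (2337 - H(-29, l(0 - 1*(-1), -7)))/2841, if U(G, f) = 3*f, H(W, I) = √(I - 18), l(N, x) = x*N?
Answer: 24715/79548 - 5*I/2841 ≈ 0.31069 - 0.0017599*I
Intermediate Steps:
l(N, x) = N*x
H(W, I) = √(-18 + I)
-86/U(51, 56) + (2337 - H(-29, l(0 - 1*(-1), -7)))/2841 = -86/(3*56) + (2337 - √(-18 + (0 - 1*(-1))*(-7)))/2841 = -86/168 + (2337 - √(-18 + (0 + 1)*(-7)))*(1/2841) = -86*1/168 + (2337 - √(-18 + 1*(-7)))*(1/2841) = -43/84 + (2337 - √(-18 - 7))*(1/2841) = -43/84 + (2337 - √(-25))*(1/2841) = -43/84 + (2337 - 5*I)*(1/2841) = -43/84 + (779/947 - 5*I/2841) = 24715/79548 - 5*I/2841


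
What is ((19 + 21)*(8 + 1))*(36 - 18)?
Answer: 6480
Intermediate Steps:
((19 + 21)*(8 + 1))*(36 - 18) = (40*9)*18 = 360*18 = 6480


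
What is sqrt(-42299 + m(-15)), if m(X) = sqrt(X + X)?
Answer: sqrt(-42299 + I*sqrt(30)) ≈ 0.013 + 205.67*I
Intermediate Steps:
m(X) = sqrt(2)*sqrt(X) (m(X) = sqrt(2*X) = sqrt(2)*sqrt(X))
sqrt(-42299 + m(-15)) = sqrt(-42299 + sqrt(2)*sqrt(-15)) = sqrt(-42299 + sqrt(2)*(I*sqrt(15))) = sqrt(-42299 + I*sqrt(30))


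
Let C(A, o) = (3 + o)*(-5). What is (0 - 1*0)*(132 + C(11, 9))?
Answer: 0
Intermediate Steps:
C(A, o) = -15 - 5*o
(0 - 1*0)*(132 + C(11, 9)) = (0 - 1*0)*(132 + (-15 - 5*9)) = (0 + 0)*(132 + (-15 - 45)) = 0*(132 - 60) = 0*72 = 0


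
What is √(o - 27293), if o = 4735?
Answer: I*√22558 ≈ 150.19*I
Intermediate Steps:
√(o - 27293) = √(4735 - 27293) = √(-22558) = I*√22558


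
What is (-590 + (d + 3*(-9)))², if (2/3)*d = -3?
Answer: 1545049/4 ≈ 3.8626e+5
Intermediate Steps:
d = -9/2 (d = (3/2)*(-3) = -9/2 ≈ -4.5000)
(-590 + (d + 3*(-9)))² = (-590 + (-9/2 + 3*(-9)))² = (-590 + (-9/2 - 27))² = (-590 - 63/2)² = (-1243/2)² = 1545049/4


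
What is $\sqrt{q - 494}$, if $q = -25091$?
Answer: $i \sqrt{25585} \approx 159.95 i$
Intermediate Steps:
$\sqrt{q - 494} = \sqrt{-25091 - 494} = \sqrt{-25585} = i \sqrt{25585}$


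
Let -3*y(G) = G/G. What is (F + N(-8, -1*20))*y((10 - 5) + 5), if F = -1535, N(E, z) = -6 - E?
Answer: 511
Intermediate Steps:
y(G) = -⅓ (y(G) = -G/(3*G) = -⅓*1 = -⅓)
(F + N(-8, -1*20))*y((10 - 5) + 5) = (-1535 + (-6 - 1*(-8)))*(-⅓) = (-1535 + (-6 + 8))*(-⅓) = (-1535 + 2)*(-⅓) = -1533*(-⅓) = 511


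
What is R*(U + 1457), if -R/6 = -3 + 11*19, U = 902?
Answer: -2915724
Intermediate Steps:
R = -1236 (R = -6*(-3 + 11*19) = -6*(-3 + 209) = -6*206 = -1236)
R*(U + 1457) = -1236*(902 + 1457) = -1236*2359 = -2915724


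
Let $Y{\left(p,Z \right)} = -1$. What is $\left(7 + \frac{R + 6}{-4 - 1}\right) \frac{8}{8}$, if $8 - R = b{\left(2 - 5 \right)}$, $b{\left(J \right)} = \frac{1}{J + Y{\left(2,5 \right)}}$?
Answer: $\frac{83}{20} \approx 4.15$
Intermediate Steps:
$b{\left(J \right)} = \frac{1}{-1 + J}$ ($b{\left(J \right)} = \frac{1}{J - 1} = \frac{1}{-1 + J}$)
$R = \frac{33}{4}$ ($R = 8 - \frac{1}{-1 + \left(2 - 5\right)} = 8 - \frac{1}{-1 - 3} = 8 - \frac{1}{-4} = 8 - - \frac{1}{4} = 8 + \frac{1}{4} = \frac{33}{4} \approx 8.25$)
$\left(7 + \frac{R + 6}{-4 - 1}\right) \frac{8}{8} = \left(7 + \frac{\frac{33}{4} + 6}{-4 - 1}\right) \frac{8}{8} = \left(7 + \frac{57}{4 \left(-5\right)}\right) 8 \cdot \frac{1}{8} = \left(7 + \frac{57}{4} \left(- \frac{1}{5}\right)\right) 1 = \left(7 - \frac{57}{20}\right) 1 = \frac{83}{20} \cdot 1 = \frac{83}{20}$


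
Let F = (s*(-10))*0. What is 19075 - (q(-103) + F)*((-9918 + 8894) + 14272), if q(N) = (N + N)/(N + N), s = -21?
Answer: 5827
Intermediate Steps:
F = 0 (F = -21*(-10)*0 = 210*0 = 0)
q(N) = 1 (q(N) = (2*N)/((2*N)) = (2*N)*(1/(2*N)) = 1)
19075 - (q(-103) + F)*((-9918 + 8894) + 14272) = 19075 - (1 + 0)*((-9918 + 8894) + 14272) = 19075 - (-1024 + 14272) = 19075 - 13248 = 5827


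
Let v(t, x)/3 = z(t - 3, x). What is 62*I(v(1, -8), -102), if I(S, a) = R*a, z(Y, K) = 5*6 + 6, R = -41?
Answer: 259284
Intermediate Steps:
z(Y, K) = 36 (z(Y, K) = 30 + 6 = 36)
v(t, x) = 108 (v(t, x) = 3*36 = 108)
I(S, a) = -41*a
62*I(v(1, -8), -102) = 62*(-41*(-102)) = 62*4182 = 259284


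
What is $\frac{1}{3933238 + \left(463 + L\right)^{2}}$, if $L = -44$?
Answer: $\frac{1}{4108799} \approx 2.4338 \cdot 10^{-7}$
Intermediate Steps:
$\frac{1}{3933238 + \left(463 + L\right)^{2}} = \frac{1}{3933238 + \left(463 - 44\right)^{2}} = \frac{1}{3933238 + 419^{2}} = \frac{1}{3933238 + 175561} = \frac{1}{4108799}$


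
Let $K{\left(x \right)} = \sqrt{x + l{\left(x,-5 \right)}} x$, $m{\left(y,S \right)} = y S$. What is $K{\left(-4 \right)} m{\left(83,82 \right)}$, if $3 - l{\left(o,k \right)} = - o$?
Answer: $- 27224 i \sqrt{5} \approx - 60875.0 i$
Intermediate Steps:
$l{\left(o,k \right)} = 3 + o$ ($l{\left(o,k \right)} = 3 - - o = 3 + o$)
$m{\left(y,S \right)} = S y$
$K{\left(x \right)} = x \sqrt{3 + 2 x}$ ($K{\left(x \right)} = \sqrt{x + \left(3 + x\right)} x = \sqrt{3 + 2 x} x = x \sqrt{3 + 2 x}$)
$K{\left(-4 \right)} m{\left(83,82 \right)} = - 4 \sqrt{3 + 2 \left(-4\right)} 82 \cdot 83 = - 4 \sqrt{3 - 8} \cdot 6806 = - 4 \sqrt{-5} \cdot 6806 = - 4 i \sqrt{5} \cdot 6806 = - 27224 i \sqrt{5}$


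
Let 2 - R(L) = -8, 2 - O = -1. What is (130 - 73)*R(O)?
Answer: 570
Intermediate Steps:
O = 3 (O = 2 - 1*(-1) = 2 + 1 = 3)
R(L) = 10 (R(L) = 2 - 1*(-8) = 2 + 8 = 10)
(130 - 73)*R(O) = (130 - 73)*10 = 57*10 = 570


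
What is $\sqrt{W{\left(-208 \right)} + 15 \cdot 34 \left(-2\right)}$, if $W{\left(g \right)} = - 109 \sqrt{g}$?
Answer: $2 \sqrt{-255 - 109 i \sqrt{13}} \approx 20.663 - 38.039 i$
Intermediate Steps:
$\sqrt{W{\left(-208 \right)} + 15 \cdot 34 \left(-2\right)} = \sqrt{- 109 \sqrt{-208} + 15 \cdot 34 \left(-2\right)} = \sqrt{- 109 \cdot 4 i \sqrt{13} + 510 \left(-2\right)} = \sqrt{- 436 i \sqrt{13} - 1020} = \sqrt{-1020 - 436 i \sqrt{13}}$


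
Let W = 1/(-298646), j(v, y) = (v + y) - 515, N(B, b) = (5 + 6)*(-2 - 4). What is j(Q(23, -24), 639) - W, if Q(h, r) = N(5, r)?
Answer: 17321469/298646 ≈ 58.000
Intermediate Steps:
N(B, b) = -66 (N(B, b) = 11*(-6) = -66)
Q(h, r) = -66
j(v, y) = -515 + v + y
W = -1/298646 ≈ -3.3484e-6
j(Q(23, -24), 639) - W = (-515 - 66 + 639) - 1*(-1/298646) = 58 + 1/298646 = 17321469/298646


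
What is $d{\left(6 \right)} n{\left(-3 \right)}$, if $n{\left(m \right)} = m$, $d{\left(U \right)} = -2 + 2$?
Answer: $0$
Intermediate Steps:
$d{\left(U \right)} = 0$
$d{\left(6 \right)} n{\left(-3 \right)} = 0 \left(-3\right) = 0$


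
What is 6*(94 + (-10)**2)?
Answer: 1164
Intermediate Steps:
6*(94 + (-10)**2) = 6*(94 + 100) = 6*194 = 1164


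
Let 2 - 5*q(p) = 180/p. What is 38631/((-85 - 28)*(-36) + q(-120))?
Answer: 386310/40687 ≈ 9.4947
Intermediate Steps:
q(p) = 2/5 - 36/p
38631/((-85 - 28)*(-36) + q(-120)) = 38631/((-85 - 28)*(-36) + (2/5 - 36/(-120))) = 38631/(-113*(-36) + (2/5 - 36*(-1/120))) = 38631/(4068 + (2/5 + 3/10)) = 38631/(4068 + 7/10) = 38631/(40687/10) = 38631*(10/40687) = 386310/40687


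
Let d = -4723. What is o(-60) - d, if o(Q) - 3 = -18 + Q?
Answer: 4648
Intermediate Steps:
o(Q) = -15 + Q (o(Q) = 3 + (-18 + Q) = -15 + Q)
o(-60) - d = (-15 - 60) - 1*(-4723) = -75 + 4723 = 4648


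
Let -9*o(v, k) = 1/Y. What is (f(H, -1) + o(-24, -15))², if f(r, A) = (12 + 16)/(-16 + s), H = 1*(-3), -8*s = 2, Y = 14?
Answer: 200987329/67076100 ≈ 2.9964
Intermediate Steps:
s = -¼ (s = -⅛*2 = -¼ ≈ -0.25000)
o(v, k) = -1/126 (o(v, k) = -⅑/14 = -⅑*1/14 = -1/126)
H = -3
f(r, A) = -112/65 (f(r, A) = (12 + 16)/(-16 - ¼) = 28/(-65/4) = 28*(-4/65) = -112/65)
(f(H, -1) + o(-24, -15))² = (-112/65 - 1/126)² = (-14177/8190)² = 200987329/67076100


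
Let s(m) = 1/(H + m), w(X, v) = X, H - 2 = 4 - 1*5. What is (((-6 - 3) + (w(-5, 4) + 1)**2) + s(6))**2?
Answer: 2500/49 ≈ 51.020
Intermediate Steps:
H = 1 (H = 2 + (4 - 1*5) = 2 + (4 - 5) = 2 - 1 = 1)
s(m) = 1/(1 + m)
(((-6 - 3) + (w(-5, 4) + 1)**2) + s(6))**2 = (((-6 - 3) + (-5 + 1)**2) + 1/(1 + 6))**2 = ((-9 + (-4)**2) + 1/7)**2 = ((-9 + 16) + 1/7)**2 = (7 + 1/7)**2 = (50/7)**2 = 2500/49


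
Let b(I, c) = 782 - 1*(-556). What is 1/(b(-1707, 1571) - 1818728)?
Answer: -1/1817390 ≈ -5.5024e-7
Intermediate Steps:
b(I, c) = 1338 (b(I, c) = 782 + 556 = 1338)
1/(b(-1707, 1571) - 1818728) = 1/(1338 - 1818728) = 1/(-1817390) = -1/1817390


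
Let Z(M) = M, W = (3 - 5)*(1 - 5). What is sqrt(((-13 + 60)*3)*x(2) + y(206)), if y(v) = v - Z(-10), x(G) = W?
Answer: 8*sqrt(21) ≈ 36.661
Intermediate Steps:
W = 8 (W = -2*(-4) = 8)
x(G) = 8
y(v) = 10 + v (y(v) = v - 1*(-10) = v + 10 = 10 + v)
sqrt(((-13 + 60)*3)*x(2) + y(206)) = sqrt(((-13 + 60)*3)*8 + (10 + 206)) = sqrt((47*3)*8 + 216) = sqrt(141*8 + 216) = sqrt(1128 + 216) = sqrt(1344) = 8*sqrt(21)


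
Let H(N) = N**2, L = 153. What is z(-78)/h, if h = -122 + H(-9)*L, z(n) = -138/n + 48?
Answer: 647/159523 ≈ 0.0040558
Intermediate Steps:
z(n) = 48 - 138/n
h = 12271 (h = -122 + (-9)**2*153 = -122 + 81*153 = -122 + 12393 = 12271)
z(-78)/h = (48 - 138/(-78))/12271 = (48 - 138*(-1/78))*(1/12271) = (48 + 23/13)*(1/12271) = (647/13)*(1/12271) = 647/159523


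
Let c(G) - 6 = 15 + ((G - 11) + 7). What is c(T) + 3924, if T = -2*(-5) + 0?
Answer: 3951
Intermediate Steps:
T = 10 (T = 10 + 0 = 10)
c(G) = 17 + G (c(G) = 6 + (15 + ((G - 11) + 7)) = 6 + (15 + ((-11 + G) + 7)) = 6 + (15 + (-4 + G)) = 6 + (11 + G) = 17 + G)
c(T) + 3924 = (17 + 10) + 3924 = 27 + 3924 = 3951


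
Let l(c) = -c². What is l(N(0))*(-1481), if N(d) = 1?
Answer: 1481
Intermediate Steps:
l(N(0))*(-1481) = -1*1²*(-1481) = -1*1*(-1481) = -1*(-1481) = 1481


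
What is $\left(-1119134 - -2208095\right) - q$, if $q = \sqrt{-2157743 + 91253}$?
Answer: $1088961 - 3 i \sqrt{229610} \approx 1.089 \cdot 10^{6} - 1437.5 i$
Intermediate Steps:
$q = 3 i \sqrt{229610}$ ($q = \sqrt{-2066490} = 3 i \sqrt{229610} \approx 1437.5 i$)
$\left(-1119134 - -2208095\right) - q = \left(-1119134 - -2208095\right) - 3 i \sqrt{229610} = \left(-1119134 + 2208095\right) - 3 i \sqrt{229610} = 1088961 - 3 i \sqrt{229610}$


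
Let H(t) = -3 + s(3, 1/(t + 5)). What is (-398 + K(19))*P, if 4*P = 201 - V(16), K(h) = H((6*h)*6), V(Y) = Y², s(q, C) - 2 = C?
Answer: 7560025/1378 ≈ 5486.2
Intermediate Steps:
s(q, C) = 2 + C
H(t) = -1 + 1/(5 + t) (H(t) = -3 + (2 + 1/(t + 5)) = -3 + (2 + 1/(5 + t)) = -1 + 1/(5 + t))
K(h) = (-4 - 36*h)/(5 + 36*h) (K(h) = (-4 - 6*h*6)/(5 + (6*h)*6) = (-4 - 36*h)/(5 + 36*h))
P = -55/4 (P = (201 - 1*16²)/4 = (201 - 1*256)/4 = (201 - 256)/4 = (¼)*(-55) = -55/4 ≈ -13.750)
(-398 + K(19))*P = (-398 + 4*(-1 - 9*19)/(5 + 36*19))*(-55/4) = (-398 + 4*(-1 - 171)/(5 + 684))*(-55/4) = (-398 + 4*(-172)/689)*(-55/4) = (-398 + 4*(1/689)*(-172))*(-55/4) = (-398 - 688/689)*(-55/4) = -274910/689*(-55/4) = 7560025/1378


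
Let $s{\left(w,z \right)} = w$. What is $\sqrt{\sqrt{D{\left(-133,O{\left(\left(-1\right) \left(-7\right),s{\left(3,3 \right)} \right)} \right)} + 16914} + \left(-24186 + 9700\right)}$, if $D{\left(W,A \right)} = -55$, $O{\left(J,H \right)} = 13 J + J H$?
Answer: $\sqrt{-14486 + \sqrt{16859}} \approx 119.82 i$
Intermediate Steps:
$O{\left(J,H \right)} = 13 J + H J$
$\sqrt{\sqrt{D{\left(-133,O{\left(\left(-1\right) \left(-7\right),s{\left(3,3 \right)} \right)} \right)} + 16914} + \left(-24186 + 9700\right)} = \sqrt{\sqrt{-55 + 16914} + \left(-24186 + 9700\right)} = \sqrt{\sqrt{16859} - 14486} = \sqrt{-14486 + \sqrt{16859}}$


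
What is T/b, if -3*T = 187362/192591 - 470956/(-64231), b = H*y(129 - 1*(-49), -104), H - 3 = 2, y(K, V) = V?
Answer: 815367743/153156250260 ≈ 0.0053238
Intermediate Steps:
H = 5 (H = 3 + 2 = 5)
b = -520 (b = 5*(-104) = -520)
T = -1630735486/589062501 (T = -(187362/192591 - 470956/(-64231))/3 = -(187362*(1/192591) - 470956*(-1/64231))/3 = -(2974/3057 + 470956/64231)/3 = -⅓*1630735486/196354167 = -1630735486/589062501 ≈ -2.7684)
T/b = -1630735486/589062501/(-520) = -1630735486/589062501*(-1/520) = 815367743/153156250260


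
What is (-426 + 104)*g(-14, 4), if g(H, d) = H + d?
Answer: 3220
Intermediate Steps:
(-426 + 104)*g(-14, 4) = (-426 + 104)*(-14 + 4) = -322*(-10) = 3220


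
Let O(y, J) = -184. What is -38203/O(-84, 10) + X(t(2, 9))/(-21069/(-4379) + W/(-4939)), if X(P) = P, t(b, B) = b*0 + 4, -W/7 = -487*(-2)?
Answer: 223126257585/1071326504 ≈ 208.27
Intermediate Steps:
W = -6818 (W = -(-3409)*(-2) = -7*974 = -6818)
t(b, B) = 4 (t(b, B) = 0 + 4 = 4)
-38203/O(-84, 10) + X(t(2, 9))/(-21069/(-4379) + W/(-4939)) = -38203/(-184) + 4/(-21069/(-4379) - 6818/(-4939)) = -38203*(-1/184) + 4/(-21069*(-1/4379) - 6818*(-1/4939)) = 1661/8 + 4/(21069/4379 + 6818/4939) = 1661/8 + 4/(133915813/21627881) = 1661/8 + 4*(21627881/133915813) = 1661/8 + 86511524/133915813 = 223126257585/1071326504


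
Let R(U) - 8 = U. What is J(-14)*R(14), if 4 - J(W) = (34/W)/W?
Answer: 4125/49 ≈ 84.184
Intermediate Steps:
R(U) = 8 + U
J(W) = 4 - 34/W**2 (J(W) = 4 - 34/W/W = 4 - 34/W**2)
J(-14)*R(14) = (4 - 34/(-14)**2)*(8 + 14) = (4 - 34*1/196)*22 = (4 - 17/98)*22 = (375/98)*22 = 4125/49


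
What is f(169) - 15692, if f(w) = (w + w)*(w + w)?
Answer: 98552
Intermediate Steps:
f(w) = 4*w² (f(w) = (2*w)*(2*w) = 4*w²)
f(169) - 15692 = 4*169² - 15692 = 4*28561 - 15692 = 114244 - 15692 = 98552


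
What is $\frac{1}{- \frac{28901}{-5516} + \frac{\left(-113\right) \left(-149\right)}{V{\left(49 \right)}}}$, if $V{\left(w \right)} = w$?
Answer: $\frac{38612}{13469863} \approx 0.0028665$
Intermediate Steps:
$\frac{1}{- \frac{28901}{-5516} + \frac{\left(-113\right) \left(-149\right)}{V{\left(49 \right)}}} = \frac{1}{- \frac{28901}{-5516} + \frac{\left(-113\right) \left(-149\right)}{49}} = \frac{1}{\left(-28901\right) \left(- \frac{1}{5516}\right) + 16837 \cdot \frac{1}{49}} = \frac{1}{\frac{28901}{5516} + \frac{16837}{49}} = \frac{1}{\frac{13469863}{38612}} = \frac{38612}{13469863}$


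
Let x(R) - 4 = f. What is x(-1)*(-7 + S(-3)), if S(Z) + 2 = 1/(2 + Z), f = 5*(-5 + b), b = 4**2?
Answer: -590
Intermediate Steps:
b = 16
f = 55 (f = 5*(-5 + 16) = 5*11 = 55)
S(Z) = -2 + 1/(2 + Z)
x(R) = 59 (x(R) = 4 + 55 = 59)
x(-1)*(-7 + S(-3)) = 59*(-7 + (-3 - 2*(-3))/(2 - 3)) = 59*(-7 + (-3 + 6)/(-1)) = 59*(-7 - 1*3) = 59*(-7 - 3) = 59*(-10) = -590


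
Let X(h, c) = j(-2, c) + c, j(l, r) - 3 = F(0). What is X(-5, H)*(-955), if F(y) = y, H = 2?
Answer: -4775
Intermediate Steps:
j(l, r) = 3 (j(l, r) = 3 + 0 = 3)
X(h, c) = 3 + c
X(-5, H)*(-955) = (3 + 2)*(-955) = 5*(-955) = -4775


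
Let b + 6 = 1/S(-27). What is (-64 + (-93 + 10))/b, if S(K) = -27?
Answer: 3969/163 ≈ 24.350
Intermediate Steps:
b = -163/27 (b = -6 + 1/(-27) = -6 - 1/27 = -163/27 ≈ -6.0370)
(-64 + (-93 + 10))/b = (-64 + (-93 + 10))/(-163/27) = (-64 - 83)*(-27/163) = -147*(-27/163) = 3969/163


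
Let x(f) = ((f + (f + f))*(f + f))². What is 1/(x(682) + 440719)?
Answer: 1/7788252514255 ≈ 1.2840e-13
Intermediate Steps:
x(f) = 36*f⁴ (x(f) = ((f + 2*f)*(2*f))² = ((3*f)*(2*f))² = (6*f²)² = 36*f⁴)
1/(x(682) + 440719) = 1/(36*682⁴ + 440719) = 1/(36*216340335376 + 440719) = 1/(7788252073536 + 440719) = 1/7788252514255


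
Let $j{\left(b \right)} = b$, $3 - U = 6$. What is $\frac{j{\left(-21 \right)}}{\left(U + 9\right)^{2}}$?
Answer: $- \frac{7}{12} \approx -0.58333$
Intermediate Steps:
$U = -3$ ($U = 3 - 6 = -3$)
$\frac{j{\left(-21 \right)}}{\left(U + 9\right)^{2}} = - \frac{21}{\left(-3 + 9\right)^{2}} = - \frac{21}{6^{2}} = - \frac{21}{36} = \left(-21\right) \frac{1}{36} = - \frac{7}{12}$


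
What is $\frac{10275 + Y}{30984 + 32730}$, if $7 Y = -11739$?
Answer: $\frac{1433}{10619} \approx 0.13495$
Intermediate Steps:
$Y = -1677$ ($Y = \frac{1}{7} \left(-11739\right) = -1677$)
$\frac{10275 + Y}{30984 + 32730} = \frac{10275 - 1677}{30984 + 32730} = \frac{8598}{63714} = 8598 \cdot \frac{1}{63714} = \frac{1433}{10619}$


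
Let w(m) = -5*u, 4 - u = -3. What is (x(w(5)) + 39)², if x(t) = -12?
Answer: 729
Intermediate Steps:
u = 7 (u = 4 - 1*(-3) = 4 + 3 = 7)
w(m) = -35 (w(m) = -5*7 = -35)
(x(w(5)) + 39)² = (-12 + 39)² = 27² = 729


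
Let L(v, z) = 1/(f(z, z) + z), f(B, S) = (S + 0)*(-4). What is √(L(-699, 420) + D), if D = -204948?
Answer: I*√9038206835/210 ≈ 452.71*I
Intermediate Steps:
f(B, S) = -4*S (f(B, S) = S*(-4) = -4*S)
L(v, z) = -1/(3*z) (L(v, z) = 1/(-4*z + z) = 1/(-3*z) = -1/(3*z))
√(L(-699, 420) + D) = √(-⅓/420 - 204948) = √(-⅓*1/420 - 204948) = √(-1/1260 - 204948) = √(-258234481/1260) = I*√9038206835/210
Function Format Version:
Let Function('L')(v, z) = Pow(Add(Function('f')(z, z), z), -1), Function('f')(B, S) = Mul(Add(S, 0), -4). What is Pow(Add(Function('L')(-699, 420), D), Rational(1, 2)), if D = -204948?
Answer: Mul(Rational(1, 210), I, Pow(9038206835, Rational(1, 2))) ≈ Mul(452.71, I)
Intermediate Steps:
Function('f')(B, S) = Mul(-4, S) (Function('f')(B, S) = Mul(S, -4) = Mul(-4, S))
Function('L')(v, z) = Mul(Rational(-1, 3), Pow(z, -1)) (Function('L')(v, z) = Pow(Add(Mul(-4, z), z), -1) = Pow(Mul(-3, z), -1) = Mul(Rational(-1, 3), Pow(z, -1)))
Pow(Add(Function('L')(-699, 420), D), Rational(1, 2)) = Pow(Add(Mul(Rational(-1, 3), Pow(420, -1)), -204948), Rational(1, 2)) = Pow(Add(Mul(Rational(-1, 3), Rational(1, 420)), -204948), Rational(1, 2)) = Pow(Add(Rational(-1, 1260), -204948), Rational(1, 2)) = Pow(Rational(-258234481, 1260), Rational(1, 2)) = Mul(Rational(1, 210), I, Pow(9038206835, Rational(1, 2)))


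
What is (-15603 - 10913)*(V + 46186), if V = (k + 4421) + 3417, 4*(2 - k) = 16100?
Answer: -1325826516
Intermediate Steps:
k = -4023 (k = 2 - 1/4*16100 = 2 - 4025 = -4023)
V = 3815 (V = (-4023 + 4421) + 3417 = 398 + 3417 = 3815)
(-15603 - 10913)*(V + 46186) = (-15603 - 10913)*(3815 + 46186) = -26516*50001 = -1325826516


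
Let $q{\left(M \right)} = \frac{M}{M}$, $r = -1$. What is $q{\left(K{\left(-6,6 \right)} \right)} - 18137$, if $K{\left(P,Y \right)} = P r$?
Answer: $-18136$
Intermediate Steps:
$K{\left(P,Y \right)} = - P$ ($K{\left(P,Y \right)} = P \left(-1\right) = - P$)
$q{\left(M \right)} = 1$
$q{\left(K{\left(-6,6 \right)} \right)} - 18137 = 1 - 18137 = -18136$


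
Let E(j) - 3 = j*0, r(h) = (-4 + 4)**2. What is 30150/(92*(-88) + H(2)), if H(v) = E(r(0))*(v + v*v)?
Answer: -15075/4039 ≈ -3.7324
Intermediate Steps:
r(h) = 0 (r(h) = 0**2 = 0)
E(j) = 3 (E(j) = 3 + j*0 = 3 + 0 = 3)
H(v) = 3*v + 3*v**2 (H(v) = 3*(v + v*v) = 3*(v + v**2) = 3*v + 3*v**2)
30150/(92*(-88) + H(2)) = 30150/(92*(-88) + 3*2*(1 + 2)) = 30150/(-8096 + 3*2*3) = 30150/(-8096 + 18) = 30150/(-8078) = 30150*(-1/8078) = -15075/4039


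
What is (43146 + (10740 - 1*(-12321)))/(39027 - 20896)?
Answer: 66207/18131 ≈ 3.6516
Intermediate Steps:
(43146 + (10740 - 1*(-12321)))/(39027 - 20896) = (43146 + (10740 + 12321))/18131 = (43146 + 23061)*(1/18131) = 66207*(1/18131) = 66207/18131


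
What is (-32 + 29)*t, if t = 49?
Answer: -147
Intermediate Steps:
(-32 + 29)*t = (-32 + 29)*49 = -3*49 = -147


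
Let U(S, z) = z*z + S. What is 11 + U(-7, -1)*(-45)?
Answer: 281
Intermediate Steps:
U(S, z) = S + z**2 (U(S, z) = z**2 + S = S + z**2)
11 + U(-7, -1)*(-45) = 11 + (-7 + (-1)**2)*(-45) = 11 + (-7 + 1)*(-45) = 11 - 6*(-45) = 11 + 270 = 281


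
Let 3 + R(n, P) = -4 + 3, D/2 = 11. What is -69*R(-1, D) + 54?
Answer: 330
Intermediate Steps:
D = 22 (D = 2*11 = 22)
R(n, P) = -4 (R(n, P) = -3 + (-4 + 3) = -3 - 1 = -4)
-69*R(-1, D) + 54 = -69*(-4) + 54 = 276 + 54 = 330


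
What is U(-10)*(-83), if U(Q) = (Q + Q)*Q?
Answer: -16600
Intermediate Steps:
U(Q) = 2*Q² (U(Q) = (2*Q)*Q = 2*Q²)
U(-10)*(-83) = (2*(-10)²)*(-83) = (2*100)*(-83) = 200*(-83) = -16600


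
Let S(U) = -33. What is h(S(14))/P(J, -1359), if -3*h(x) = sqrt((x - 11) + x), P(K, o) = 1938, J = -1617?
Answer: -I*sqrt(77)/5814 ≈ -0.0015093*I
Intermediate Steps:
h(x) = -sqrt(-11 + 2*x)/3 (h(x) = -sqrt((x - 11) + x)/3 = -sqrt((-11 + x) + x)/3 = -sqrt(-11 + 2*x)/3)
h(S(14))/P(J, -1359) = -sqrt(-11 + 2*(-33))/3/1938 = -sqrt(-11 - 66)/3*(1/1938) = -I*sqrt(77)/3*(1/1938) = -I*sqrt(77)/5814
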